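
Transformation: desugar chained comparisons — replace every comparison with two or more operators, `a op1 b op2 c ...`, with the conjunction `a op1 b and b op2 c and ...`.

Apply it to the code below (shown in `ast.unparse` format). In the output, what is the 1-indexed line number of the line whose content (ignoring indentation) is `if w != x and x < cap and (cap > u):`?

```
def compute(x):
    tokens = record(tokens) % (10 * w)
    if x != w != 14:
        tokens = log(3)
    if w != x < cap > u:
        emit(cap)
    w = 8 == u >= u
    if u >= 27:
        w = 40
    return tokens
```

Transformed code:
def compute(x):
    tokens = record(tokens) % (10 * w)
    if x != w and w != 14:
        tokens = log(3)
    if w != x and x < cap and (cap > u):
        emit(cap)
    w = 8 == u and u >= u
    if u >= 27:
        w = 40
    return tokens

5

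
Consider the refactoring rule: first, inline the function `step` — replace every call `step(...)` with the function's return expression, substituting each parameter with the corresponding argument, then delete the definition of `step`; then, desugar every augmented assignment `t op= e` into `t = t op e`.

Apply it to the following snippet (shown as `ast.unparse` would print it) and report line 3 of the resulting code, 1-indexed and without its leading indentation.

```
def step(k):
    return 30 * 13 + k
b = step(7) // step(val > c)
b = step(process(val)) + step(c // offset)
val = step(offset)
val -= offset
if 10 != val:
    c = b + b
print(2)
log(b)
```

Transformed code:
b = (30 * 13 + 7) // (30 * 13 + (val > c))
b = 30 * 13 + process(val) + (30 * 13 + c // offset)
val = 30 * 13 + offset
val = val - offset
if 10 != val:
    c = b + b
print(2)
log(b)

val = 30 * 13 + offset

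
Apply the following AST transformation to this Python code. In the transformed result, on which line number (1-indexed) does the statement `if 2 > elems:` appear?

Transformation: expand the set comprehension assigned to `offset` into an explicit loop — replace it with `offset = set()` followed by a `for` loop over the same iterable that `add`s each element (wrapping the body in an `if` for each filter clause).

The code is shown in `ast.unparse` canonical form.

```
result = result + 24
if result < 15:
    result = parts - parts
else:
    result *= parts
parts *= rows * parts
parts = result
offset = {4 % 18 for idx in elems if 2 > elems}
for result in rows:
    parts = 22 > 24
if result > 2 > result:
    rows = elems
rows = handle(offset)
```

Transformed code:
result = result + 24
if result < 15:
    result = parts - parts
else:
    result *= parts
parts *= rows * parts
parts = result
offset = set()
for idx in elems:
    if 2 > elems:
        offset.add(4 % 18)
for result in rows:
    parts = 22 > 24
if result > 2 > result:
    rows = elems
rows = handle(offset)

10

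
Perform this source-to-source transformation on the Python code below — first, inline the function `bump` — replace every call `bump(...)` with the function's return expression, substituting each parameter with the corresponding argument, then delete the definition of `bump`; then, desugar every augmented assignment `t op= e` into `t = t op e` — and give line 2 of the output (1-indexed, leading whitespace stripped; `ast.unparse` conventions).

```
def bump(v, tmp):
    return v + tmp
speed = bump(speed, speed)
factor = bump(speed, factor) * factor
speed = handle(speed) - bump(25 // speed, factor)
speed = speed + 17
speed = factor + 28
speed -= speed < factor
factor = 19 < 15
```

Transformed code:
speed = speed + speed
factor = (speed + factor) * factor
speed = handle(speed) - (25 // speed + factor)
speed = speed + 17
speed = factor + 28
speed = speed - (speed < factor)
factor = 19 < 15

factor = (speed + factor) * factor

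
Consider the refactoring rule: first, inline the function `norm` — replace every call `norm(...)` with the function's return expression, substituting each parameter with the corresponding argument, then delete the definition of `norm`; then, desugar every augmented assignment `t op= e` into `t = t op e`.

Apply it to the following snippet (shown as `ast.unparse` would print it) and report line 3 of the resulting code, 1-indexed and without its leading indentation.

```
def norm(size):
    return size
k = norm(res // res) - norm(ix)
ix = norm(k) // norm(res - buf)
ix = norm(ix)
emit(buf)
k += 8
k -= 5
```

ix = ix

Transformed code:
k = res // res - ix
ix = k // (res - buf)
ix = ix
emit(buf)
k = k + 8
k = k - 5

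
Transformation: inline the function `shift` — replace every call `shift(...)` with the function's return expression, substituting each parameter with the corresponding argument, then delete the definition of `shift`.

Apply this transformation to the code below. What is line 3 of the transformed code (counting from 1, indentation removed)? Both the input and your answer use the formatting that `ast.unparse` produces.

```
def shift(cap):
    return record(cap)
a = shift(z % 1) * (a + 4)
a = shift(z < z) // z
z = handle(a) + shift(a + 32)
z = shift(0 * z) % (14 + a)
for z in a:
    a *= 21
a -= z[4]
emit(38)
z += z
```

Transformed code:
a = record(z % 1) * (a + 4)
a = record(z < z) // z
z = handle(a) + record(a + 32)
z = record(0 * z) % (14 + a)
for z in a:
    a *= 21
a -= z[4]
emit(38)
z += z

z = handle(a) + record(a + 32)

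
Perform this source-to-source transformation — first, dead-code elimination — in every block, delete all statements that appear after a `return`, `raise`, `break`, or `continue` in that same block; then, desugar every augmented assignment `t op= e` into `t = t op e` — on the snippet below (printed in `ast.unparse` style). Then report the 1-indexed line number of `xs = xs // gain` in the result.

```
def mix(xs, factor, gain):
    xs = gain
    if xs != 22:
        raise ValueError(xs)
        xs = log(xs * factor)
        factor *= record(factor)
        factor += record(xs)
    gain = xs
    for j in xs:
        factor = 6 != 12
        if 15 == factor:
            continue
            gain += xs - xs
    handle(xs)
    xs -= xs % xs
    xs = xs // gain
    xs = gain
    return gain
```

12

Transformed code:
def mix(xs, factor, gain):
    xs = gain
    if xs != 22:
        raise ValueError(xs)
    gain = xs
    for j in xs:
        factor = 6 != 12
        if 15 == factor:
            continue
    handle(xs)
    xs = xs - xs % xs
    xs = xs // gain
    xs = gain
    return gain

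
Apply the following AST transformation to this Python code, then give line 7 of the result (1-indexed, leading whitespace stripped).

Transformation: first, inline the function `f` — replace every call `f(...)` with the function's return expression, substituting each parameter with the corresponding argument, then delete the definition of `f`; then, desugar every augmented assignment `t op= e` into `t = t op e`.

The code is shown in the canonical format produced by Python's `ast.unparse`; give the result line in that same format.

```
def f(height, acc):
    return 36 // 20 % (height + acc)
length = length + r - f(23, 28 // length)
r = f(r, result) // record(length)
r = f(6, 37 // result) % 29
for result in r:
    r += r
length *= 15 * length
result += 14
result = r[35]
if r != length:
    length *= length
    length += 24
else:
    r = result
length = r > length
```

Transformed code:
length = length + r - 36 // 20 % (23 + 28 // length)
r = 36 // 20 % (r + result) // record(length)
r = 36 // 20 % (6 + 37 // result) % 29
for result in r:
    r = r + r
length = length * (15 * length)
result = result + 14
result = r[35]
if r != length:
    length = length * length
    length = length + 24
else:
    r = result
length = r > length

result = result + 14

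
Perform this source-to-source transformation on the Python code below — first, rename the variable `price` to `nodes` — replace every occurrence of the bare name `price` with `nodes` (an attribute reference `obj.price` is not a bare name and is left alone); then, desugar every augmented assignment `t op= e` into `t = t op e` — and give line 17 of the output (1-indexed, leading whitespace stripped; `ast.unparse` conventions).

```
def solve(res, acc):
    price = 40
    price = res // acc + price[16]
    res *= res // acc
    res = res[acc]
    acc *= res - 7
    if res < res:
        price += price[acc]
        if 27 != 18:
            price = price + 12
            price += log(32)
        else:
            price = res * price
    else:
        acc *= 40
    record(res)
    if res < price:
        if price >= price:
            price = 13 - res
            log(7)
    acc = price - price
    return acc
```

if res < nodes:

Transformed code:
def solve(res, acc):
    nodes = 40
    nodes = res // acc + nodes[16]
    res = res * (res // acc)
    res = res[acc]
    acc = acc * (res - 7)
    if res < res:
        nodes = nodes + nodes[acc]
        if 27 != 18:
            nodes = nodes + 12
            nodes = nodes + log(32)
        else:
            nodes = res * nodes
    else:
        acc = acc * 40
    record(res)
    if res < nodes:
        if nodes >= nodes:
            nodes = 13 - res
            log(7)
    acc = nodes - nodes
    return acc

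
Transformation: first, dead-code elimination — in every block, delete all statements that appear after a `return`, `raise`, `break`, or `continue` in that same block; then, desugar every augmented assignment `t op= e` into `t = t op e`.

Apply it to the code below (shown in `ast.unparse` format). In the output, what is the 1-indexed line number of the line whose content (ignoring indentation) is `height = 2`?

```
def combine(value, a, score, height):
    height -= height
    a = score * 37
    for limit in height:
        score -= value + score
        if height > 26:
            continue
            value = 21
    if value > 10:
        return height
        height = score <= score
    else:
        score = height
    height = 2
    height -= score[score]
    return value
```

Transformed code:
def combine(value, a, score, height):
    height = height - height
    a = score * 37
    for limit in height:
        score = score - (value + score)
        if height > 26:
            continue
    if value > 10:
        return height
    else:
        score = height
    height = 2
    height = height - score[score]
    return value

12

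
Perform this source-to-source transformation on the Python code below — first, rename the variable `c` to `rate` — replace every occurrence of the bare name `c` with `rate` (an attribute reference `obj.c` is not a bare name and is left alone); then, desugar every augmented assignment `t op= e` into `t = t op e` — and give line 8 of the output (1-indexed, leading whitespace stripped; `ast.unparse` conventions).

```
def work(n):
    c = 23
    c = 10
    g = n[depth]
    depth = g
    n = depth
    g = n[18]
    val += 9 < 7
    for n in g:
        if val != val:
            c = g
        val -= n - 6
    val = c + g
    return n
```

val = val + (9 < 7)

Transformed code:
def work(n):
    rate = 23
    rate = 10
    g = n[depth]
    depth = g
    n = depth
    g = n[18]
    val = val + (9 < 7)
    for n in g:
        if val != val:
            rate = g
        val = val - (n - 6)
    val = rate + g
    return n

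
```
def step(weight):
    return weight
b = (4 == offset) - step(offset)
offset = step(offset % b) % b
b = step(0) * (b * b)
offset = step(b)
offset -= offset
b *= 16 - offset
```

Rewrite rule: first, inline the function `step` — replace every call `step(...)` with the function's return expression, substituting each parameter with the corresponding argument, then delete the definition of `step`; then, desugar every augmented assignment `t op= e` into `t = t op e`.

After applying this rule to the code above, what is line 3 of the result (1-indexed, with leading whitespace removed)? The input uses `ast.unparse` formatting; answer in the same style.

Transformed code:
b = (4 == offset) - offset
offset = offset % b % b
b = 0 * (b * b)
offset = b
offset = offset - offset
b = b * (16 - offset)

b = 0 * (b * b)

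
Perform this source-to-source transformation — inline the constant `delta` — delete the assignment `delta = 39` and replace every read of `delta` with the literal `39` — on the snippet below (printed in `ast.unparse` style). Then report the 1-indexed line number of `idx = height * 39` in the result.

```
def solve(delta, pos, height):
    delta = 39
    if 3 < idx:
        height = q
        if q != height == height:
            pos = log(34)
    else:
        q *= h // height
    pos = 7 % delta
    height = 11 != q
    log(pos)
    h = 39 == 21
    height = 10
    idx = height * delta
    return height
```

Transformed code:
def solve(delta, pos, height):
    if 3 < idx:
        height = q
        if q != height == height:
            pos = log(34)
    else:
        q *= h // height
    pos = 7 % 39
    height = 11 != q
    log(pos)
    h = 39 == 21
    height = 10
    idx = height * 39
    return height

13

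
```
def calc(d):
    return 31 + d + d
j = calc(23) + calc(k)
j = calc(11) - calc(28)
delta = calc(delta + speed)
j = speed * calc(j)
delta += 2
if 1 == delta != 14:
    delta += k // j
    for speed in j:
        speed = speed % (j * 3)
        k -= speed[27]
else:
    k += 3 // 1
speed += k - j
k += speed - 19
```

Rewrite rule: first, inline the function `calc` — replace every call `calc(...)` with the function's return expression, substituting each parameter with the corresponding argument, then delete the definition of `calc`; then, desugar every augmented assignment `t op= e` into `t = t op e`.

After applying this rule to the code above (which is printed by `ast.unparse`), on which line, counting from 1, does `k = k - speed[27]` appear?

10

Transformed code:
j = 31 + 23 + 23 + (31 + k + k)
j = 31 + 11 + 11 - (31 + 28 + 28)
delta = 31 + (delta + speed) + (delta + speed)
j = speed * (31 + j + j)
delta = delta + 2
if 1 == delta != 14:
    delta = delta + k // j
    for speed in j:
        speed = speed % (j * 3)
        k = k - speed[27]
else:
    k = k + 3 // 1
speed = speed + (k - j)
k = k + (speed - 19)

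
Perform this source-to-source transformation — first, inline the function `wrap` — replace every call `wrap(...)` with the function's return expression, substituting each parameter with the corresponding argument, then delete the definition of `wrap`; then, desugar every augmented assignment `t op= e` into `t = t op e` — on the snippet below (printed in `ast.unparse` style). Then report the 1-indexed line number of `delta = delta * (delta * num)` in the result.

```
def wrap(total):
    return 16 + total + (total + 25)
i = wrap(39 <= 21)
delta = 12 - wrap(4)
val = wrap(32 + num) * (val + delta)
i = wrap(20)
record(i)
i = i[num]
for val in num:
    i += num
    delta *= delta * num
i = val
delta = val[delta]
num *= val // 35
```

Transformed code:
i = 16 + (39 <= 21) + ((39 <= 21) + 25)
delta = 12 - (16 + 4 + (4 + 25))
val = (16 + (32 + num) + (32 + num + 25)) * (val + delta)
i = 16 + 20 + (20 + 25)
record(i)
i = i[num]
for val in num:
    i = i + num
    delta = delta * (delta * num)
i = val
delta = val[delta]
num = num * (val // 35)

9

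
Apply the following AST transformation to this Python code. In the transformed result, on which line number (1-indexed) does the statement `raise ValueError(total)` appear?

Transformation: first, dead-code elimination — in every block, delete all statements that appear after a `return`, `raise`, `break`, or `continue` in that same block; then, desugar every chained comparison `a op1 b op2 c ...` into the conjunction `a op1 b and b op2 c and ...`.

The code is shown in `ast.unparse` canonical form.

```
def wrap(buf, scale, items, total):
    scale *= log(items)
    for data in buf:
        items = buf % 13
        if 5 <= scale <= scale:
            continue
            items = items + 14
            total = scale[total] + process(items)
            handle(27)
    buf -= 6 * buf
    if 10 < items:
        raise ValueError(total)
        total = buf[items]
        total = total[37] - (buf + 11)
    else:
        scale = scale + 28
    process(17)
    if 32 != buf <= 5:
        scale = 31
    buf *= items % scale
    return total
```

Transformed code:
def wrap(buf, scale, items, total):
    scale *= log(items)
    for data in buf:
        items = buf % 13
        if 5 <= scale and scale <= scale:
            continue
    buf -= 6 * buf
    if 10 < items:
        raise ValueError(total)
    else:
        scale = scale + 28
    process(17)
    if 32 != buf and buf <= 5:
        scale = 31
    buf *= items % scale
    return total

9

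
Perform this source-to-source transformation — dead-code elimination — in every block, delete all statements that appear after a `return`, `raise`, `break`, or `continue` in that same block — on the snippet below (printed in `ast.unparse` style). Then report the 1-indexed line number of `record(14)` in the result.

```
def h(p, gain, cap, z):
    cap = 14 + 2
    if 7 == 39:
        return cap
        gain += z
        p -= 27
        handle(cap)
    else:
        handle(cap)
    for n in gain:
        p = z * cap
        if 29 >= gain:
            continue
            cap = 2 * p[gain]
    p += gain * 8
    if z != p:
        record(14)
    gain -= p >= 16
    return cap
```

Transformed code:
def h(p, gain, cap, z):
    cap = 14 + 2
    if 7 == 39:
        return cap
    else:
        handle(cap)
    for n in gain:
        p = z * cap
        if 29 >= gain:
            continue
    p += gain * 8
    if z != p:
        record(14)
    gain -= p >= 16
    return cap

13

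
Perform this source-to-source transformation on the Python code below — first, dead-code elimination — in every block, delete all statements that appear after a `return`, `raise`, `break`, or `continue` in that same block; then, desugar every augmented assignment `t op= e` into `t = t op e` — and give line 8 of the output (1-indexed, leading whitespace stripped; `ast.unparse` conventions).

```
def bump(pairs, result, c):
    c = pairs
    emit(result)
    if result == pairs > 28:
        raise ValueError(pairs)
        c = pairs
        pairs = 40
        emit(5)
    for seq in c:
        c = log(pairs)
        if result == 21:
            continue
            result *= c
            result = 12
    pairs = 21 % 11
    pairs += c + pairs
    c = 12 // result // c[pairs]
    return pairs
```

if result == 21:

Transformed code:
def bump(pairs, result, c):
    c = pairs
    emit(result)
    if result == pairs > 28:
        raise ValueError(pairs)
    for seq in c:
        c = log(pairs)
        if result == 21:
            continue
    pairs = 21 % 11
    pairs = pairs + (c + pairs)
    c = 12 // result // c[pairs]
    return pairs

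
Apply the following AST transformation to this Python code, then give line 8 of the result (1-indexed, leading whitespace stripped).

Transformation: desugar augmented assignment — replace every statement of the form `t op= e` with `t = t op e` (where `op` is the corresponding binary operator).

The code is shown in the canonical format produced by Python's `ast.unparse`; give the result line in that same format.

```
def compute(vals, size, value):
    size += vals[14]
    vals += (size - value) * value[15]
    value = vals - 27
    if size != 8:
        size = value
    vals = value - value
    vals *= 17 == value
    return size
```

Transformed code:
def compute(vals, size, value):
    size = size + vals[14]
    vals = vals + (size - value) * value[15]
    value = vals - 27
    if size != 8:
        size = value
    vals = value - value
    vals = vals * (17 == value)
    return size

vals = vals * (17 == value)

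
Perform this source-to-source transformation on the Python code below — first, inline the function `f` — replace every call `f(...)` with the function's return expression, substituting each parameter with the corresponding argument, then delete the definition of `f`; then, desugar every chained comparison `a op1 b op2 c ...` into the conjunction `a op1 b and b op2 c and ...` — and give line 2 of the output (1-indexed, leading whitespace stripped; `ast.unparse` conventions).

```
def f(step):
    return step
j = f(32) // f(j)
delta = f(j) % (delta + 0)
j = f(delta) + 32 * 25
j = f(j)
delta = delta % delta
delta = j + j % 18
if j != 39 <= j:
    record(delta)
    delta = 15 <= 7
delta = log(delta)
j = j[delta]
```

delta = j % (delta + 0)

Transformed code:
j = 32 // j
delta = j % (delta + 0)
j = delta + 32 * 25
j = j
delta = delta % delta
delta = j + j % 18
if j != 39 and 39 <= j:
    record(delta)
    delta = 15 <= 7
delta = log(delta)
j = j[delta]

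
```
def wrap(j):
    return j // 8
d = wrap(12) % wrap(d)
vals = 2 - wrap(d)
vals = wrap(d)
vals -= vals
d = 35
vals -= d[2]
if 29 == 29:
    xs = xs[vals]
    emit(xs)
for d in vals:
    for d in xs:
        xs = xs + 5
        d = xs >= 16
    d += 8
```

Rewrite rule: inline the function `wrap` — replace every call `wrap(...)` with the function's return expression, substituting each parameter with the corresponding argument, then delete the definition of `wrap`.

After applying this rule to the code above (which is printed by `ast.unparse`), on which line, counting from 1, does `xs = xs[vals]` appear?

8

Transformed code:
d = 12 // 8 % (d // 8)
vals = 2 - d // 8
vals = d // 8
vals -= vals
d = 35
vals -= d[2]
if 29 == 29:
    xs = xs[vals]
    emit(xs)
for d in vals:
    for d in xs:
        xs = xs + 5
        d = xs >= 16
    d += 8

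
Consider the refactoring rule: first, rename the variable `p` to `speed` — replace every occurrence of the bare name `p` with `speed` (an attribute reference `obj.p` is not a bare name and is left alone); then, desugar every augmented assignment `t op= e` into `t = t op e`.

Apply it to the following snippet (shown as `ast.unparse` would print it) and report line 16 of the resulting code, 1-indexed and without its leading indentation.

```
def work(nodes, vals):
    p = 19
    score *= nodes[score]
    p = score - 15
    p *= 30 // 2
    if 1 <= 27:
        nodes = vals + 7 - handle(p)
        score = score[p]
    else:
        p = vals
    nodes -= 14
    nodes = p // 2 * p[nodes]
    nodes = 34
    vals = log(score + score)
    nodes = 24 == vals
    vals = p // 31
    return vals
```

vals = speed // 31

Transformed code:
def work(nodes, vals):
    speed = 19
    score = score * nodes[score]
    speed = score - 15
    speed = speed * (30 // 2)
    if 1 <= 27:
        nodes = vals + 7 - handle(speed)
        score = score[speed]
    else:
        speed = vals
    nodes = nodes - 14
    nodes = speed // 2 * speed[nodes]
    nodes = 34
    vals = log(score + score)
    nodes = 24 == vals
    vals = speed // 31
    return vals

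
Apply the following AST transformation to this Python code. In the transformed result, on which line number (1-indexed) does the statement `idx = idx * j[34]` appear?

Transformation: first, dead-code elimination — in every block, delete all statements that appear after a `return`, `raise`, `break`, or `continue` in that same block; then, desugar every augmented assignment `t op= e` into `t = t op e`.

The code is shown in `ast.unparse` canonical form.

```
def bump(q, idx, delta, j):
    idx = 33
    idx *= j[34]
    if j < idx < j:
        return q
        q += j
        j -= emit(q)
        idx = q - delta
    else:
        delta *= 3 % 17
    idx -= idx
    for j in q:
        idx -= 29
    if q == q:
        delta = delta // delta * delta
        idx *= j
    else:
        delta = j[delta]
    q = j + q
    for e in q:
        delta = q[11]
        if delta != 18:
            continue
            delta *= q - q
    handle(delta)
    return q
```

Transformed code:
def bump(q, idx, delta, j):
    idx = 33
    idx = idx * j[34]
    if j < idx < j:
        return q
    else:
        delta = delta * (3 % 17)
    idx = idx - idx
    for j in q:
        idx = idx - 29
    if q == q:
        delta = delta // delta * delta
        idx = idx * j
    else:
        delta = j[delta]
    q = j + q
    for e in q:
        delta = q[11]
        if delta != 18:
            continue
    handle(delta)
    return q

3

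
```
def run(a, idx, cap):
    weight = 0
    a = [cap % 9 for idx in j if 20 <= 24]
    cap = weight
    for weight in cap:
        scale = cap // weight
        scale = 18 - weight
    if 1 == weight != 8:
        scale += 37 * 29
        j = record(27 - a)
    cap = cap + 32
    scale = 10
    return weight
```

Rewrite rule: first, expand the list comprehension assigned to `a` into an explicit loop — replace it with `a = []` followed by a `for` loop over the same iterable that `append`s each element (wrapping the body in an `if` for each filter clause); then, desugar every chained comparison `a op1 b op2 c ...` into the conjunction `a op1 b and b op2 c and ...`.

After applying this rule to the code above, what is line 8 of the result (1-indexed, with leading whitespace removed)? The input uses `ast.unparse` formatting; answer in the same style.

Transformed code:
def run(a, idx, cap):
    weight = 0
    a = []
    for idx in j:
        if 20 <= 24:
            a.append(cap % 9)
    cap = weight
    for weight in cap:
        scale = cap // weight
        scale = 18 - weight
    if 1 == weight and weight != 8:
        scale += 37 * 29
        j = record(27 - a)
    cap = cap + 32
    scale = 10
    return weight

for weight in cap:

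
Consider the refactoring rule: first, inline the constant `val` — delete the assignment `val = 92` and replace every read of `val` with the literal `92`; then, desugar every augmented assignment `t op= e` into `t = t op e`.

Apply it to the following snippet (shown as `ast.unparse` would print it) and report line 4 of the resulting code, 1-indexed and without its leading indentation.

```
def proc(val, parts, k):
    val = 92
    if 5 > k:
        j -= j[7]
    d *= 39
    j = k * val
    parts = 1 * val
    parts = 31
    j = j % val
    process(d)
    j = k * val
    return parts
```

d = d * 39

Transformed code:
def proc(val, parts, k):
    if 5 > k:
        j = j - j[7]
    d = d * 39
    j = k * 92
    parts = 1 * 92
    parts = 31
    j = j % 92
    process(d)
    j = k * 92
    return parts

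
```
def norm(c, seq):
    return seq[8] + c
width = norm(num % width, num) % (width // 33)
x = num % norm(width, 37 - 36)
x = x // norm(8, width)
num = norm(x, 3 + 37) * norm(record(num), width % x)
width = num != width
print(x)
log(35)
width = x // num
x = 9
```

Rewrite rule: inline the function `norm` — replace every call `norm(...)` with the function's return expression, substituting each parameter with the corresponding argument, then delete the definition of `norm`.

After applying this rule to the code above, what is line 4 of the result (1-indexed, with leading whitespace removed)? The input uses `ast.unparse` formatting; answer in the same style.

num = ((3 + 37)[8] + x) * ((width % x)[8] + record(num))

Transformed code:
width = (num[8] + num % width) % (width // 33)
x = num % ((37 - 36)[8] + width)
x = x // (width[8] + 8)
num = ((3 + 37)[8] + x) * ((width % x)[8] + record(num))
width = num != width
print(x)
log(35)
width = x // num
x = 9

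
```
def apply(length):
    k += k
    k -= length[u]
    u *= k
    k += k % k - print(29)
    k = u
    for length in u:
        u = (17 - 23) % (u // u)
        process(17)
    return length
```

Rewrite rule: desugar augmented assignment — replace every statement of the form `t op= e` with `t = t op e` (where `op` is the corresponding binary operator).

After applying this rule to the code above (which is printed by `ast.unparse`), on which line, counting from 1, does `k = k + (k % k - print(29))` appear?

Transformed code:
def apply(length):
    k = k + k
    k = k - length[u]
    u = u * k
    k = k + (k % k - print(29))
    k = u
    for length in u:
        u = (17 - 23) % (u // u)
        process(17)
    return length

5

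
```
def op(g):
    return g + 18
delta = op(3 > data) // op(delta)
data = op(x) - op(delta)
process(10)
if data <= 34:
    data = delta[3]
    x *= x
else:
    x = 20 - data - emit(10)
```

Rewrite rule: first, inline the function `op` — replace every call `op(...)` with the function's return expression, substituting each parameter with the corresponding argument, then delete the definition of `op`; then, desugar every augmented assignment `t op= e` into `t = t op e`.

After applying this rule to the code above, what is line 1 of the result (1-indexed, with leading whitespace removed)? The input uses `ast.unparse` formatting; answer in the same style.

Transformed code:
delta = ((3 > data) + 18) // (delta + 18)
data = x + 18 - (delta + 18)
process(10)
if data <= 34:
    data = delta[3]
    x = x * x
else:
    x = 20 - data - emit(10)

delta = ((3 > data) + 18) // (delta + 18)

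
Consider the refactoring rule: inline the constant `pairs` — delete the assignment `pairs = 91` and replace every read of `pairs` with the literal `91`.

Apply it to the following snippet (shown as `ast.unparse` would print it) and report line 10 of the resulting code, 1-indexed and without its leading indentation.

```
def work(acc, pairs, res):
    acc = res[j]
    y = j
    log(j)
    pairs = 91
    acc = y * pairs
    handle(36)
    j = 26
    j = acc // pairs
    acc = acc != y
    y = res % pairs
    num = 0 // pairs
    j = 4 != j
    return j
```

Transformed code:
def work(acc, pairs, res):
    acc = res[j]
    y = j
    log(j)
    acc = y * 91
    handle(36)
    j = 26
    j = acc // 91
    acc = acc != y
    y = res % 91
    num = 0 // 91
    j = 4 != j
    return j

y = res % 91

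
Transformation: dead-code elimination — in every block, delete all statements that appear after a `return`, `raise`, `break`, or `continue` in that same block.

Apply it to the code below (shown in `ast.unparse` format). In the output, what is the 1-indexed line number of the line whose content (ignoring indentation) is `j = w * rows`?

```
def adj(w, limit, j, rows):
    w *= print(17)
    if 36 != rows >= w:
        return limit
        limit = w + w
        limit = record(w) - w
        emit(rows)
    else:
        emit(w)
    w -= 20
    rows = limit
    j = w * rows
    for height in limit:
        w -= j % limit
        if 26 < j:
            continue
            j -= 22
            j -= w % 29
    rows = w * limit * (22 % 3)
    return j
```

Transformed code:
def adj(w, limit, j, rows):
    w *= print(17)
    if 36 != rows >= w:
        return limit
    else:
        emit(w)
    w -= 20
    rows = limit
    j = w * rows
    for height in limit:
        w -= j % limit
        if 26 < j:
            continue
    rows = w * limit * (22 % 3)
    return j

9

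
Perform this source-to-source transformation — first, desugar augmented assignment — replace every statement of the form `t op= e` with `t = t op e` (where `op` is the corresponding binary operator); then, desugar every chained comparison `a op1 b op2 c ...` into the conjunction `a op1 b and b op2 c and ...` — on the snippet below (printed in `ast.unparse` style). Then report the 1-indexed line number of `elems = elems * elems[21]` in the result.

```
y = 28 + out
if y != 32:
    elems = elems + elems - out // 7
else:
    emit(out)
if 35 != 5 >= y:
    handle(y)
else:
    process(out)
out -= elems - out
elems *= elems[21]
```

11

Transformed code:
y = 28 + out
if y != 32:
    elems = elems + elems - out // 7
else:
    emit(out)
if 35 != 5 and 5 >= y:
    handle(y)
else:
    process(out)
out = out - (elems - out)
elems = elems * elems[21]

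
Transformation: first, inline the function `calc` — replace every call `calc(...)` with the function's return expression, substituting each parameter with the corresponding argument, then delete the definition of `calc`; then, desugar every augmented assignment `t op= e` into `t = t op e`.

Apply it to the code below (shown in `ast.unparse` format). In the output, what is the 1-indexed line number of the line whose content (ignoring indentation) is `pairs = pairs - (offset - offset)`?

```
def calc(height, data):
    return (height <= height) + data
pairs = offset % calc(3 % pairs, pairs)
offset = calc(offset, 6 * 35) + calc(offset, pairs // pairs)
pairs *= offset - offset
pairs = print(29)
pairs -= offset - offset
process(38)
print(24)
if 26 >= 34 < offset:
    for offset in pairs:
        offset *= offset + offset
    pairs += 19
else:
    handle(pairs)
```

5

Transformed code:
pairs = offset % ((3 % pairs <= 3 % pairs) + pairs)
offset = (offset <= offset) + 6 * 35 + ((offset <= offset) + pairs // pairs)
pairs = pairs * (offset - offset)
pairs = print(29)
pairs = pairs - (offset - offset)
process(38)
print(24)
if 26 >= 34 < offset:
    for offset in pairs:
        offset = offset * (offset + offset)
    pairs = pairs + 19
else:
    handle(pairs)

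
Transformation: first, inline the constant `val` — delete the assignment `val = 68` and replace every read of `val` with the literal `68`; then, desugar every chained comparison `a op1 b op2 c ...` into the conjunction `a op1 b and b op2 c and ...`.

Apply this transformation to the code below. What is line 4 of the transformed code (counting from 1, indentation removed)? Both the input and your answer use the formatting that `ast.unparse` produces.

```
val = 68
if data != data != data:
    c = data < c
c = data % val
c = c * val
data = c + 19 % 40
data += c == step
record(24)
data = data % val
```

c = c * 68

Transformed code:
if data != data and data != data:
    c = data < c
c = data % 68
c = c * 68
data = c + 19 % 40
data += c == step
record(24)
data = data % 68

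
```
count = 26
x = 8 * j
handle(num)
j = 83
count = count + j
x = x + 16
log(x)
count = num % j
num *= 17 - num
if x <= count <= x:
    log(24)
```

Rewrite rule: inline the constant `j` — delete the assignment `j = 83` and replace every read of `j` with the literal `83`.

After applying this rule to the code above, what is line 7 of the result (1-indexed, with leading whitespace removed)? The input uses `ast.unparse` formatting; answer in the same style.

Transformed code:
count = 26
x = 8 * 83
handle(num)
count = count + 83
x = x + 16
log(x)
count = num % 83
num *= 17 - num
if x <= count <= x:
    log(24)

count = num % 83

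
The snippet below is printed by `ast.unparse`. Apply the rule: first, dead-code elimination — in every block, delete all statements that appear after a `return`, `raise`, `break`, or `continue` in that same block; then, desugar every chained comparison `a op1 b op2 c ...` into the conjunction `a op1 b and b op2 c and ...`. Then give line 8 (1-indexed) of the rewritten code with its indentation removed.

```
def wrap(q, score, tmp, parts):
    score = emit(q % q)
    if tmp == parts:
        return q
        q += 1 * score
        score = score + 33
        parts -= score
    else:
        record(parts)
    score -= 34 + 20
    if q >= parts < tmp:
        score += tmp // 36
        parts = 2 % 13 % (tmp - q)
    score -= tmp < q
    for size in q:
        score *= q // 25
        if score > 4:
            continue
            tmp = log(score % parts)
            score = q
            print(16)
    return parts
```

if q >= parts and parts < tmp:

Transformed code:
def wrap(q, score, tmp, parts):
    score = emit(q % q)
    if tmp == parts:
        return q
    else:
        record(parts)
    score -= 34 + 20
    if q >= parts and parts < tmp:
        score += tmp // 36
        parts = 2 % 13 % (tmp - q)
    score -= tmp < q
    for size in q:
        score *= q // 25
        if score > 4:
            continue
    return parts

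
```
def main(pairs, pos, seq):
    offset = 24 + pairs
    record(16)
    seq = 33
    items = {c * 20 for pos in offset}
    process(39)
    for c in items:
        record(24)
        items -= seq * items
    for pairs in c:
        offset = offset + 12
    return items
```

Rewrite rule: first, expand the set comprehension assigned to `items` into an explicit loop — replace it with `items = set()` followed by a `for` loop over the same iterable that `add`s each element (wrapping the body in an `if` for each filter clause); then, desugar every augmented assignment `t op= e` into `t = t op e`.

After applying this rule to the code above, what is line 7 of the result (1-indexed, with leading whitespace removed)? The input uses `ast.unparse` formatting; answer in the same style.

Transformed code:
def main(pairs, pos, seq):
    offset = 24 + pairs
    record(16)
    seq = 33
    items = set()
    for pos in offset:
        items.add(c * 20)
    process(39)
    for c in items:
        record(24)
        items = items - seq * items
    for pairs in c:
        offset = offset + 12
    return items

items.add(c * 20)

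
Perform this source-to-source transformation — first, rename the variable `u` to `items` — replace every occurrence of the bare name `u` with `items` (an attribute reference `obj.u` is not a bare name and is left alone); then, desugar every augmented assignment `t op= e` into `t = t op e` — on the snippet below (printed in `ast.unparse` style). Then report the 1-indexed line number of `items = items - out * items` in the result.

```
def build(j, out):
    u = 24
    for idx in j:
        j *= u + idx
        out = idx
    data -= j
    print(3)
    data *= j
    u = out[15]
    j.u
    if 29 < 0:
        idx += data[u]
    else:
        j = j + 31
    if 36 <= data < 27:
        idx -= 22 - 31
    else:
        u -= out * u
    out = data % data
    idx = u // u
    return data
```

18

Transformed code:
def build(j, out):
    items = 24
    for idx in j:
        j = j * (items + idx)
        out = idx
    data = data - j
    print(3)
    data = data * j
    items = out[15]
    j.u
    if 29 < 0:
        idx = idx + data[items]
    else:
        j = j + 31
    if 36 <= data < 27:
        idx = idx - (22 - 31)
    else:
        items = items - out * items
    out = data % data
    idx = items // items
    return data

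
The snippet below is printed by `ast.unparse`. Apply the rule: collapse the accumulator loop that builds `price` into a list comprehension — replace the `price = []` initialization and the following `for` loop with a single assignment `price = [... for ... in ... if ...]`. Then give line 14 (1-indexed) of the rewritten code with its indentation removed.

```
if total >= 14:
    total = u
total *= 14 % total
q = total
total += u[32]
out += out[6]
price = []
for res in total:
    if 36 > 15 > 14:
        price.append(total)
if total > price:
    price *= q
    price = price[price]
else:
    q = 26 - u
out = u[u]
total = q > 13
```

total = q > 13

Transformed code:
if total >= 14:
    total = u
total *= 14 % total
q = total
total += u[32]
out += out[6]
price = [total for res in total if 36 > 15 > 14]
if total > price:
    price *= q
    price = price[price]
else:
    q = 26 - u
out = u[u]
total = q > 13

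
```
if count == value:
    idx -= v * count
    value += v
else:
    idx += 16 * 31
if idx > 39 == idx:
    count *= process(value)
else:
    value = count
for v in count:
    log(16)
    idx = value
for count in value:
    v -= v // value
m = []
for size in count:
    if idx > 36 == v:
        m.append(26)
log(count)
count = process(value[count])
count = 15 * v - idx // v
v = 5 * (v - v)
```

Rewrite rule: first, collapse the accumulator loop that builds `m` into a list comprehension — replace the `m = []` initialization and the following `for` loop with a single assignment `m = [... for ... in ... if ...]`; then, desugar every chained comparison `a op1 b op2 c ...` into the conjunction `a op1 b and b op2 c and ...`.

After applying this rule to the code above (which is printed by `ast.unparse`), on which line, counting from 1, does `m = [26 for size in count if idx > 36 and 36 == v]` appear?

Transformed code:
if count == value:
    idx -= v * count
    value += v
else:
    idx += 16 * 31
if idx > 39 and 39 == idx:
    count *= process(value)
else:
    value = count
for v in count:
    log(16)
    idx = value
for count in value:
    v -= v // value
m = [26 for size in count if idx > 36 and 36 == v]
log(count)
count = process(value[count])
count = 15 * v - idx // v
v = 5 * (v - v)

15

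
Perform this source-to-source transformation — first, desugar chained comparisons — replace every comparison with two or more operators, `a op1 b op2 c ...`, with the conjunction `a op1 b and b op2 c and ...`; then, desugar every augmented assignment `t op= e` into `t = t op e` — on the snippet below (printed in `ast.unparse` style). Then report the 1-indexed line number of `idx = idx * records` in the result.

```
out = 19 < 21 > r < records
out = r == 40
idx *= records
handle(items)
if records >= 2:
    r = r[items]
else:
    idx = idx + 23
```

3

Transformed code:
out = 19 < 21 and 21 > r and (r < records)
out = r == 40
idx = idx * records
handle(items)
if records >= 2:
    r = r[items]
else:
    idx = idx + 23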